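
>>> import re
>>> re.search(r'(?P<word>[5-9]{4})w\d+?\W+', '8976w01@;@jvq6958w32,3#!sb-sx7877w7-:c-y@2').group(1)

'8976'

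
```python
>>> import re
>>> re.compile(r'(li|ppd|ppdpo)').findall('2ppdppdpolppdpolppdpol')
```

Alternation tries branches left to right and keeps the first one that lets the overall match succeed at that position.
Matches: at [1:4] match 'ppd', group 1 = 'ppd'; at [4:7] match 'ppd', group 1 = 'ppd'; at [10:13] match 'ppd', group 1 = 'ppd'; at [16:19] match 'ppd', group 1 = 'ppd'.
One capturing group, so `findall` returns just the captured substring from each match — 4 in all.

['ppd', 'ppd', 'ppd', 'ppd']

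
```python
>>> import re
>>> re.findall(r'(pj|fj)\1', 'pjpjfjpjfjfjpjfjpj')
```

A backreference is literal: `\1` must see the identical characters the first group matched.
Scanning left to right: at [0:4] match 'pjpj', group 1 = 'pj'; at [8:12] match 'fjfj', group 1 = 'fj'.
Because there's exactly one group, `findall` drops the full match and keeps group 1 from each hit.

['pj', 'fj']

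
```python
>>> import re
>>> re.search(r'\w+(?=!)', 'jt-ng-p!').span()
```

Because the assertion is zero-width, the text it checks is not consumed and won't appear in the result.
`search` walks the string left to right and returns the first match it finds.
The match spans [6:7] → 'p'.

(6, 7)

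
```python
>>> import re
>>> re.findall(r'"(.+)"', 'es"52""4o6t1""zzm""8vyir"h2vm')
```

['52""4o6t1""zzm""8vyir']

Scanning left to right: at [2:25] match '"52""4o6t1""zzm""8vyir"', group 1 = '52""4o6t1""zzm""8vyir'.
One capturing group, so `findall` returns just the captured substring from the one match — 1 in all.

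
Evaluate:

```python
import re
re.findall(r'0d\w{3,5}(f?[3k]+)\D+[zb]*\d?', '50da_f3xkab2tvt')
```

['k']

Pattern: the literal '0d', then 3 to 5 of a word character; then optionally a literal 'f', then one or more of one of [3k] (captured); then one or more of a non-digit, then zero or more of one of [zb], then optionally a digit.
`findall` collects group 1 from the one match (1 total).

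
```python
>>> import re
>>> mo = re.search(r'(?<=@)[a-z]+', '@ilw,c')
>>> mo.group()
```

'ilw'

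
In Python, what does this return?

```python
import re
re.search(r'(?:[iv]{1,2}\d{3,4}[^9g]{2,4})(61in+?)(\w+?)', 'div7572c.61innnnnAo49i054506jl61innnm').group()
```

With the lazy modifier that quantifier settles for the fewest repetitions that let the rest of the pattern succeed (the atoms after it are unaffected and can still be greedy).
The match spans [1:14] → 'iv7572c.61inn'.

'iv7572c.61inn'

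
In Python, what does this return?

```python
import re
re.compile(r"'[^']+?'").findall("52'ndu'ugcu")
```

["'ndu'"]

Matches: at [2:7] → "'ndu'".
No capturing groups, so `findall` returns the 1 full match string.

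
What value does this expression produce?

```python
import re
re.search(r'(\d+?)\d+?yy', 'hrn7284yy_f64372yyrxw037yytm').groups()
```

('7',)

The pattern matches one or more of a digit (lazy) (captured); then one or more of a digit (lazy), then the literal 'yy'.
Lazy quantifiers expand one character at a time until the remainder of the pattern can match.
`re.search` tries every starting position until one works.
The match spans [3:9] → '7284yy'.
Captured: group 1 = '7'.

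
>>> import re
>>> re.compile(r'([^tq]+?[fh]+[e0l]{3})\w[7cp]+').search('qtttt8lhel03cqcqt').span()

(5, 13)

This matches one or more of any character except [tq] (lazy), then one or more of one of [fh], then exactly 3 of one of [e0l] (captured); then a word character; then one or more of one of [7cp].
`re.search` tries every starting position until one works.
The match spans [5:13] → '8lhel03c'.
Captured: group 1 = '8lhel0'.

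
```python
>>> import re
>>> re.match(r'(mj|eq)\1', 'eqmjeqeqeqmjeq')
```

None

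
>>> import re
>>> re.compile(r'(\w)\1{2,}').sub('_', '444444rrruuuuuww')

`\1` has to match the exact text group 1 already captured.
Matches: at [0:6] → '444444'; at [6:9] → 'rrr'; at [9:14] → 'uuuuu'.
Each match is replaced by '_'.

'___ww'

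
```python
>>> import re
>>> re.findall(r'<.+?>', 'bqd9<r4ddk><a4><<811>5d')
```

Walking the string: at [4:11] → '<r4ddk>'; at [11:15] → '<a4>'; at [15:21] → '<<811>'.
No capturing groups, so `findall` returns the 3 full match strings.

['<r4ddk>', '<a4>', '<<811>']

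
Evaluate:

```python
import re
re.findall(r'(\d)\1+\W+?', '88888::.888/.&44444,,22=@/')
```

['8', '8', '4', '2']

The backreference `\1` re-matches whatever the first group consumed, character for character.
Walking the string: at [0:6] match '88888:', group 1 = '8'; at [8:12] match '888/', group 1 = '8'; at [14:20] match '44444,', group 1 = '4'; at [21:24] match '22=', group 1 = '2'.
One capturing group, so `findall` returns just the captured substring from each match — 4 in all.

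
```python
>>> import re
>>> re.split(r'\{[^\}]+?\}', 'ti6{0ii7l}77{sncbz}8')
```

['ti6', '77', '8']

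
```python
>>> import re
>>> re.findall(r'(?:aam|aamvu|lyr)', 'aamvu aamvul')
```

['aam', 'aam']

Branches in `(...|...)` are attempted left-to-right; the first branch that allows the whole pattern to succeed is taken.
Walking the string: at [0:3] → 'aam'; at [6:9] → 'aam'.
No capturing groups, so `findall` returns the 2 full match strings.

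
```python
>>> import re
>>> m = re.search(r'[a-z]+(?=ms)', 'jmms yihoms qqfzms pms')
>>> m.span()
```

(0, 2)

The `(?=…)`/`(?<=…)` assertion just peeks at neighbouring text; it doesn't advance the match position.
The match spans [0:2] → 'jm'.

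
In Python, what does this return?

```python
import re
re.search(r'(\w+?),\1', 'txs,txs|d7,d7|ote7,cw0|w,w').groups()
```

The match spans [0:7] → 'txs,txs'.
Captured: group 1 = 'txs'.

('txs',)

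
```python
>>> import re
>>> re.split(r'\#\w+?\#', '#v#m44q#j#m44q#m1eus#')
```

Matches to split on: at [0:3] → '#v#'; at [7:10] → '#j#'; at [14:21] → '#m1eus#'.
`split` removes every match and returns the 4 fragments in between.

['', 'm44q', 'm44q', '']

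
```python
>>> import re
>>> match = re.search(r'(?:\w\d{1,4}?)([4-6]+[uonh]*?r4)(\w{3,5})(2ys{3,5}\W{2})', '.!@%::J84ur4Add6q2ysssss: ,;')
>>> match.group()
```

'J84ur4Add6q2ysssss: '

Pattern: a word character, then 1 to 4 of a digit (lazy) (non-capturing group); then one or more of a character in [4-6], then zero or more of one of [uonh] (lazy), then the literal 'r4' (captured); then 3 to 5 of a word character (captured); then the literal '2y', then 3 to 5 of a literal 's', then exactly 2 of a non-word character (captured).
`re.search` tries every starting position until one works.
The match spans [6:26] → 'J84ur4Add6q2ysssss: '.
Captured: group 1 = '4ur4', group 2 = 'Add6q', group 3 = '2ysssss: '.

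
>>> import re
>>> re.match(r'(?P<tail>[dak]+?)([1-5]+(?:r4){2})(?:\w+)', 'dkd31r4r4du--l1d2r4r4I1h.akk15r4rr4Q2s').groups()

('dkd', '31r4r4')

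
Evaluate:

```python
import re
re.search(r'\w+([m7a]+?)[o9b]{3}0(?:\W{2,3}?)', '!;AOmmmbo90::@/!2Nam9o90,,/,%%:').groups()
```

('m',)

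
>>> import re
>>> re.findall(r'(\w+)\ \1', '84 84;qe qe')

['84', 'qe']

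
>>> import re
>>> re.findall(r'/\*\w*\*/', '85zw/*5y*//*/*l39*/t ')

Walking the string: at [4:10] → '/*5y*/'; at [12:19] → '/*l39*/'.
`findall` yields the raw match text (2 of them) because the pattern has no groups.

['/*5y*/', '/*l39*/']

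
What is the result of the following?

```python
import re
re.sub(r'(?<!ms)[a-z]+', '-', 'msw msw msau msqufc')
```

The negative lookaround is zero-width — it rules out positions where the adjacent text would match, without consuming anything.
Matches: at [0:3] → 'msw'; at [4:7] → 'msw'; at [8:12] → 'msau'; at [13:19] → 'msqufc'.
`sub` substitutes '-' at each match site.

'- - - -'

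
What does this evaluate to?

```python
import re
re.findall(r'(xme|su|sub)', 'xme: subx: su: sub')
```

The regex engine tests alternatives in the order written; an earlier branch that matches wins even if a later one would match more.
Matches: at [0:3] match 'xme', group 1 = 'xme'; at [5:7] match 'su', group 1 = 'su'; at [11:13] match 'su', group 1 = 'su'; at [15:17] match 'su', group 1 = 'su'.
`findall` collects group 1 from each match (4 total).

['xme', 'su', 'su', 'su']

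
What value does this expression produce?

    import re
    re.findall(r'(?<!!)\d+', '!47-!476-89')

['7', '76', '89']

The negative lookaround is zero-width — it rules out positions where the adjacent text would match, without consuming anything.
Matches: at [2:3] → '7'; at [6:8] → '76'; at [9:11] → '89'.
With no groups in the pattern, `findall` gives back each whole match — 3 here.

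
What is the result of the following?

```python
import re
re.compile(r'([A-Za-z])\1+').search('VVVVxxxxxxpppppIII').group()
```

'VVVV'

A backreference is literal: `\1` must see the identical characters the first group matched.
`re.search` scans for the first position where the pattern succeeds.
The match spans [0:4] → 'VVVV'.
Captured: group 1 = 'V'.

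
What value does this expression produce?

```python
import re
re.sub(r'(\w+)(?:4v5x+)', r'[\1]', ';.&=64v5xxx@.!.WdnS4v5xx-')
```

';.&=[6]@.!.[WdnS]-'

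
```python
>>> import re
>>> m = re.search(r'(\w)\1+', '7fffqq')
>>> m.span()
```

(1, 4)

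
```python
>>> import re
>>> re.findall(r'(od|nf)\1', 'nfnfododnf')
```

['nf', 'od']

After group 1 captures some text, `\1` only succeeds where that same text appears again.
Walking the string: at [0:4] match 'nfnf', group 1 = 'nf'; at [4:8] match 'odod', group 1 = 'od'.
Because there's exactly one group, `findall` drops the full match and keeps group 1 from each hit.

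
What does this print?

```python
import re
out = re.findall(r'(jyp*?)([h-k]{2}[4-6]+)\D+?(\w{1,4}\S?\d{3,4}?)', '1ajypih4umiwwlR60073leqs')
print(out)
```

This matches the literal 'jy', then zero or more of the literal 'p' (lazy) (captured); then exactly 2 of a character in [h-k], then one or more of a character in [4-6] (captured); then one or more of a non-digit (lazy); then 1 to 4 of a word character, then optionally a non-whitespace character, then 3 to 4 of a digit (lazy) (captured).
Lazy quantifiers expand one character at a time until the remainder of the pattern can match.
Scanning left to right: at [2:18] match 'jypih4umiwwlR600', groups = ('jyp', 'ih4', 'iwwlR600').
Multiple groups make `findall` return tuples — one 3-tuple for the one match.

[('jyp', 'ih4', 'iwwlR600')]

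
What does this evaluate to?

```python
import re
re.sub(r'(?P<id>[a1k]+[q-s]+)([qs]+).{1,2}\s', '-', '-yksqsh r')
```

'-y-r'

The pattern matches one or more of one of [a1k], then one or more of a character in [q-s] (captured as 'id'); then one or more of one of [qs] (captured); then 1 to 2 of any character, then whitespace.
`sub` substitutes '-' at each match site.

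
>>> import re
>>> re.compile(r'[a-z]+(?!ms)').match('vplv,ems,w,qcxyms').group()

`(?!…)`/`(?<!…)` only lets a position through if the neighbouring text does NOT match; no characters are consumed.
`re.match` won't scan ahead — the pattern has to work from the very first character.
The match spans [0:4] → 'vplv'.

'vplv'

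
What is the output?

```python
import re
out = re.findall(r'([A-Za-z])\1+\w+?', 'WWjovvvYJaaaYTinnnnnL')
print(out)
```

['W', 'v', 'a', 'n']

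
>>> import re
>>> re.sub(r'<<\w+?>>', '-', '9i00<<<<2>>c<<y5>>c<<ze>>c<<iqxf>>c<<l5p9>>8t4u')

'9i00<<-c-c-c-c-8t4u'

Matches: at [6:11] → '<<2>>'; at [12:18] → '<<y5>>'; at [19:25] → '<<ze>>'; at [26:34] → '<<iqxf>>'; at [35:43] → '<<l5p9>>'.
`sub` substitutes '-' at each match site.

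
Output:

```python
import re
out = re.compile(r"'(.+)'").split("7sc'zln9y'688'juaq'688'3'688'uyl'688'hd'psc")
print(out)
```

The group in the pattern means `split` returns the separators' captures alongside the pieces.

['7sc', "zln9y'688'juaq'688'3'688'uyl'688'hd", 'psc']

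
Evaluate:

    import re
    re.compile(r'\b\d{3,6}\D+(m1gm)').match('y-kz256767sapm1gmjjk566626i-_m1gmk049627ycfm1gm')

None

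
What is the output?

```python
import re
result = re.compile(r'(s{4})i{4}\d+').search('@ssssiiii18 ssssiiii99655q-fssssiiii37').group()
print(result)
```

The pattern matches exactly 4 of a literal 's' (captured); then exactly 4 of a literal 'i', then one or more of a digit.
The match spans [1:11] → 'ssssiiii18'.

ssssiiii18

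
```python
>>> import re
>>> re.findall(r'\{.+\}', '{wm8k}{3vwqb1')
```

['{wm8k}']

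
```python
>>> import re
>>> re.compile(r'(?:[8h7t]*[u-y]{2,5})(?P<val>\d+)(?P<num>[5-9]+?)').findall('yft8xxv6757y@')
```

[('675', '7')]

This matches zero or more of one of [8h7t], then 2 to 5 of a character in [u-y] (non-capturing group); then one or more of a digit (captured as 'val'); then one or more of a character in [5-9] (lazy) (captured as 'num').
Scanning left to right: at [2:11] match 't8xxv6757', groups = ('675', '7').
With 2 capturing groups, `findall` returns a 2-tuple per match.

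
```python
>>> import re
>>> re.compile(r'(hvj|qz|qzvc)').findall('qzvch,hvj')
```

['qz', 'hvj']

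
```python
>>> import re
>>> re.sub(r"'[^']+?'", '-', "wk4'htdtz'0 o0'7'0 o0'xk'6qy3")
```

Each match is replaced by '-'.

'wk4-0 o0-0 o0-6qy3'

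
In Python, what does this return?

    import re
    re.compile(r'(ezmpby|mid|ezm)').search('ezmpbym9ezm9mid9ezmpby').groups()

('ezmpby',)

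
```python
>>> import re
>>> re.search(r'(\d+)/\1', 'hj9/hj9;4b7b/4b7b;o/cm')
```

A backreference is literal: `\1` must see the identical characters the first group matched.
Unlike `match`, `search` isn't anchored — it looks for the pattern anywhere in the string.
Here the pattern never matches, so the call returns None.

None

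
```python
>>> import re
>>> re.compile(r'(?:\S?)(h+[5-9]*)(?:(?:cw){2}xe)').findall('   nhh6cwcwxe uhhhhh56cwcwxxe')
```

['hh6']

With a single group, `findall` returns only what that group captured — 1 item.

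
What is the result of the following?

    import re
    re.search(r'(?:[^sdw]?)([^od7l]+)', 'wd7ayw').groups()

('w',)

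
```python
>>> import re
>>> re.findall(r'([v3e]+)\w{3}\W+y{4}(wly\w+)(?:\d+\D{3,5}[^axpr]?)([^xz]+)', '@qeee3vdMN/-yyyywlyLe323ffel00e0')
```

This matches one or more of one of [v3e] (captured); then exactly 3 of a word character, then one or more of a non-word character, then exactly 4 of a literal 'y'; then the literal 'wly', then one or more of a word character (captured); then one or more of a digit, then 3 to 5 of a non-digit, then optionally any character except [axpr] (non-capturing group); then one or more of any character except [xz] (captured).
3 groups means the one result is a tuple of 3 captured strings — 1 here.

[('eee3v', 'wlyLe32', '0e0')]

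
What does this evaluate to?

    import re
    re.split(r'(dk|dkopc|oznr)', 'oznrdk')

Matches to split on: at [0:4] → 'oznr'; at [4:6] → 'dk'.
With a capturing group present, the delimiter's captured portion is kept in the result list.

['', 'oznr', '', 'dk', '']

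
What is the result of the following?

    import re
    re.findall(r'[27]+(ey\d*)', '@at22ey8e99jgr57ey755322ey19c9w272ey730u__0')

['ey8', 'ey755322', 'ey730']

This matches one or more of one of [27]; then the literal 'ey', then zero or more of a digit (captured).
One capturing group, so `findall` returns just the captured substring from each match — 3 in all.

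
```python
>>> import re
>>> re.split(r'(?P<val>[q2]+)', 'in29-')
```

['in', '2', '9-']

This matches one or more of one of [q2] (captured as 'val').
Matches to split on: at [2:3] → '2'.
With a capturing group present, the delimiter's captured portion is kept in the result list.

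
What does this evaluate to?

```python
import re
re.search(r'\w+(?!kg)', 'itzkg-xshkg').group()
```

The negative lookaround is zero-width — it rules out positions where the adjacent text would match, without consuming anything.
`re.search` tries every starting position until one works.
The match spans [0:5] → 'itzkg'.

'itzkg'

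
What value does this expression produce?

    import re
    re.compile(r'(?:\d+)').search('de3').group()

'3'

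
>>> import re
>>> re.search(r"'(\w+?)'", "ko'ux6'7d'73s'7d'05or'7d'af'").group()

"'ux6'"

`re.search` tries every starting position until one works.
The match spans [2:7] → "'ux6'".
Captured: group 1 = 'ux6'.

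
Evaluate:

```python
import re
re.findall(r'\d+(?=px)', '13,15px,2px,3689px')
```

Because the assertion is zero-width, the text it checks is not consumed and won't appear in the result.
Since nothing is captured, `findall` lists the 3 matched substrings directly.

['15', '2', '3689']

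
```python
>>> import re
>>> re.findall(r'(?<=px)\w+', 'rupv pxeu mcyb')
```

Because the assertion is zero-width, the text it checks is not consumed and won't appear in the result.
Matches: at [7:9] → 'eu'.
`findall` yields the raw match text (1 of them) because the pattern has no groups.

['eu']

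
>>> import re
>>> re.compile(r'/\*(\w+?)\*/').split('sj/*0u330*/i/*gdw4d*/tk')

['sj', '0u330', 'i', 'gdw4d', 'tk']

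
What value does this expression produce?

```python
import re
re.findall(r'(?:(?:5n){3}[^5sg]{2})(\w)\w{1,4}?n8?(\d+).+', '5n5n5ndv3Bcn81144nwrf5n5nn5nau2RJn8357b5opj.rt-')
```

Pattern: the literal '5n' repeated 3 times, then exactly 2 of any character except [5sg] (non-capturing group); then a word character (captured); then 1 to 4 of a word character (lazy); then the literal 'n', then optionally the literal '8'; then one or more of a digit (captured); then one or more of any character.
Walking the string: at [0:47] match '5n5n5ndv3Bcn81144nwrf5n5nn5nau2RJn8357b5opj.rt-', groups = ('3', '1144').
With 2 capturing groups, `findall` returns a 2-tuple per match.

[('3', '1144')]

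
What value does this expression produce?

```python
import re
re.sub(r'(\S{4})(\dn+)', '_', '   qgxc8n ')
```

'   _ '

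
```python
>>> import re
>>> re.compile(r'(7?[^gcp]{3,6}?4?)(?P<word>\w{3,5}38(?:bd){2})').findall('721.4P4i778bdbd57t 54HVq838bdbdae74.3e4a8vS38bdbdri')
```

[('d57t 54', 'HVq838bdbd'), ('e74.3e4', 'a8vS38bdbd')]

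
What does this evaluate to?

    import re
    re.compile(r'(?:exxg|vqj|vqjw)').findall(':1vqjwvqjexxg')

['vqj', 'vqj', 'exxg']

Branches in `(...|...)` are attempted left-to-right; the first branch that allows the whole pattern to succeed is taken.
`findall` yields the raw match text (3 of them) because the pattern has no groups.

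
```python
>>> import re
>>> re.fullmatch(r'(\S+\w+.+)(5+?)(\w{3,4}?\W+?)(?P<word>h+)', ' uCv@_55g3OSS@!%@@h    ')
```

`re.fullmatch` is like wrapping the pattern in `^…$` (in single-line mode).
Here the string isn't matched end-to-end, so the call returns None.

None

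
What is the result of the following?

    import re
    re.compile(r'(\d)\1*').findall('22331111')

['2', '3', '1']

A backreference is literal: `\1` must see the identical characters the first group matched.
Matches: at [0:2] match '22', group 1 = '2'; at [2:4] match '33', group 1 = '3'; at [4:8] match '1111', group 1 = '1'.
`findall` collects group 1 from each match (3 total).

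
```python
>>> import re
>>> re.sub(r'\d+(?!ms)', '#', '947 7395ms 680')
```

'# #5ms #'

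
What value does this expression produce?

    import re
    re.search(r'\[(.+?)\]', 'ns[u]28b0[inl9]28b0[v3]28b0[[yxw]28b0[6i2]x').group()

'[u]'

Because the quantifier is non-greedy, it stops expanding at the earliest point where the rest of the pattern can succeed.
The match spans [2:5] → '[u]'.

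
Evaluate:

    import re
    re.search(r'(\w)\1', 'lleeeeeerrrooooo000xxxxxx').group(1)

'l'

The match spans [0:2] → 'll'.
Captured: group 1 = 'l'.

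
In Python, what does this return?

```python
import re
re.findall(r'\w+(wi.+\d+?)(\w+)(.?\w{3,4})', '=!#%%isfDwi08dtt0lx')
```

[('wi08', 'dtt', '0lx')]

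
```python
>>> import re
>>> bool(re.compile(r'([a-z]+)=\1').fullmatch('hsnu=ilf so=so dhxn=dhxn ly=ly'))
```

`re.fullmatch` is like wrapping the pattern in `^…$` (in single-line mode).
Here the pattern can't cover the whole string, so the call returns None, and `bool(None)` is False.

False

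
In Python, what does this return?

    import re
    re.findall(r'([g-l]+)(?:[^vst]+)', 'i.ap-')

['i']

The pattern matches one or more of a character in [g-l] (captured); then one or more of any character except [vst] (non-capturing group).
Scanning left to right: at [0:5] match 'i.ap-', group 1 = 'i'.
Because there's exactly one group, `findall` drops the full match and keeps group 1 from the one hit.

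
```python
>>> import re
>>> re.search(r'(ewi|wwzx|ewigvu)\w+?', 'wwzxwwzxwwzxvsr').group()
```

`re.search` tries every starting position until one works.
The match spans [0:5] → 'wwzxw'.
Captured: group 1 = 'wwzx'.

'wwzxw'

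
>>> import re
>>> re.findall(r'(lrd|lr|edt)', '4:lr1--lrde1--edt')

['lr', 'lrd', 'edt']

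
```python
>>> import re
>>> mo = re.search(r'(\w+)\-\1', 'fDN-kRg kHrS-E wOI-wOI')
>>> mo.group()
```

'wOI-wOI'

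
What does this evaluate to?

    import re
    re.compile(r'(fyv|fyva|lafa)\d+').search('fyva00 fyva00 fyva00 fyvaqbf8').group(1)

'fyva'

Unlike `match`, `search` isn't anchored — it looks for the pattern anywhere in the string.
The match spans [0:6] → 'fyva00'.
Captured: group 1 = 'fyva'.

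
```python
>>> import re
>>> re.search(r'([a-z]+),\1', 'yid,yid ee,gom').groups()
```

The backreference `\1` re-matches whatever the first group consumed, character for character.
Unlike `match`, `search` isn't anchored — it looks for the pattern anywhere in the string.
The match spans [0:7] → 'yid,yid'.
Captured: group 1 = 'yid'.

('yid',)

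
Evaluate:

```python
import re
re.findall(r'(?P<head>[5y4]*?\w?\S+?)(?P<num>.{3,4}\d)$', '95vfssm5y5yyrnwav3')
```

A `+?`/`*?`/`{m,n}?` starts at its minimum and grows only as far as needed for what follows to match.
Multiple groups make `findall` return tuples — one 2-tuple for the one match.

[('95vfssm5y5yyr', 'nwav3')]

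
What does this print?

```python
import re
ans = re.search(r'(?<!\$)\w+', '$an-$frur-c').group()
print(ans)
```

The negative lookahead/lookbehind blocks any match where the forbidden context is present.
The match spans [2:3] → 'n'.

n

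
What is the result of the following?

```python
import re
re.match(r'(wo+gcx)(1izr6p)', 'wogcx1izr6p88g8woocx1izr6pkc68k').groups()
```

('wogcx', '1izr6p')

The match spans [0:11] → 'wogcx1izr6p'.
Captured: group 1 = 'wogcx', group 2 = '1izr6p'.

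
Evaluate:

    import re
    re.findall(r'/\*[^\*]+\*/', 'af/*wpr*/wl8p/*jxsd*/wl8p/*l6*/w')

Scanning left to right: at [2:9] → '/*wpr*/'; at [13:21] → '/*jxsd*/'; at [25:31] → '/*l6*/'.
Since nothing is captured, `findall` lists the 3 matched substrings directly.

['/*wpr*/', '/*jxsd*/', '/*l6*/']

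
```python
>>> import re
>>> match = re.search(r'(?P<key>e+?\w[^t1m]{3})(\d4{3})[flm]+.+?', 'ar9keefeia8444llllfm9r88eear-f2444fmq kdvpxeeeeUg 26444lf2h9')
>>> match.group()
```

'eefeia8444llllfm9'

This matches one or more of a literal 'e' (lazy), then a word character, then exactly 3 of any character except [t1m] (captured as 'key'); then a digit, then exactly 3 of the literal '4' (captured); then one or more of one of [flm], then one or more of any character (lazy).
A `+?`/`*?`/`{m,n}?` starts at its minimum and grows only as far as needed for what follows to match.
`re.search` tries every starting position until one works.
The match spans [4:21] → 'eefeia8444llllfm9'.
Captured: group 1 = 'eefeia', group 2 = '8444'.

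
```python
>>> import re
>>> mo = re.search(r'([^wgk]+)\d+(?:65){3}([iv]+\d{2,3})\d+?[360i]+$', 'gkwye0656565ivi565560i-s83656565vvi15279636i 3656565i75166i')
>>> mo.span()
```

(3, 59)

The match spans [3:59] → 'ye0656565ivi565560i-s83656565vvi15279636i 3656565i75166i'.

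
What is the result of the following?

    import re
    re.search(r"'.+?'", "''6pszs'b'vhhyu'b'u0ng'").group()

Lazy quantifiers expand one character at a time until the remainder of the pattern can match.
The match spans [0:8] → "''6pszs'".

"''6pszs'"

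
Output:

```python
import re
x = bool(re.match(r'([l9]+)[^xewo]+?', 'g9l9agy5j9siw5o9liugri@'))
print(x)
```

This matches one or more of one of [l9] (captured); then one or more of any character except [xewo] (lazy).
With `match`, the pattern is implicitly anchored at the beginning.
Here the string doesn't start with a match, so the call returns None, and `bool(None)` is False.

False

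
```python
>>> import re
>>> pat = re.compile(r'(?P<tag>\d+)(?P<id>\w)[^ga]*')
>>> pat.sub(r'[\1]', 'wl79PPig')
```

'wl[79]g'

This matches one or more of a digit (captured as 'tag'); then a word character (captured as 'id'); then zero or more of any character except [ga].
`\1` in the replacement pulls in group 1's text for each match.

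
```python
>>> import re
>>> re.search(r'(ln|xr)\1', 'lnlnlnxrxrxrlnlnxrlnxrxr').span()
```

(0, 4)

`\1` is not a pattern — it's the concrete string captured by group 1, re-applied verbatim.
`search` walks the string left to right and returns the first match it finds.
The match spans [0:4] → 'lnln'.
Captured: group 1 = 'ln'.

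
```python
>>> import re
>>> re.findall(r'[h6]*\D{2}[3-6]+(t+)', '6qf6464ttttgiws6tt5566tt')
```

Pattern: zero or more of one of [h6]; then exactly 2 of a non-digit, then one or more of a character in [3-6]; then one or more of a literal 't' (captured).
Scanning left to right: at [0:11] match '6qf6464tttt', group 1 = 'tttt'; at [13:18] match 'ws6tt', group 1 = 'tt'.
Because there's exactly one group, `findall` drops the full match and keeps group 1 from each hit.

['tttt', 'tt']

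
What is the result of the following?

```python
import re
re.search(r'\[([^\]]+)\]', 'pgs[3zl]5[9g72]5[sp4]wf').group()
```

'[3zl]'

`re.search` scans for the first position where the pattern succeeds.
The match spans [3:8] → '[3zl]'.
Captured: group 1 = '3zl'.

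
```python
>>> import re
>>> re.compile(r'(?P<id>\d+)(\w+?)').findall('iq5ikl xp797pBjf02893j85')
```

[('5', 'i'), ('797', 'p'), ('02893', 'j'), ('8', '5')]

This matches one or more of a digit (captured as 'id'); then one or more of a word character (lazy) (captured).
With 2 capturing groups, `findall` returns a 2-tuple per match.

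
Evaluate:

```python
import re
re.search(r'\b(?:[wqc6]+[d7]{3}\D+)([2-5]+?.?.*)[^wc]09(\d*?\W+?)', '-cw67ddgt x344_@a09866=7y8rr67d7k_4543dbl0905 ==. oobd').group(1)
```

'344_@a09866=7y8rr67d7k_4543db'

The match spans [1:46] → 'cw67ddgt x344_@a09866=7y8rr67d7k_4543dbl0905 '.
Captured: group 1 = '344_@a09866=7y8rr67d7k_4543db', group 2 = '05 '.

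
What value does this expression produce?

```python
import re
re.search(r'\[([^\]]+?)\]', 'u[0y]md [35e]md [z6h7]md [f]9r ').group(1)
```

`re.search` tries every starting position until one works.
The match spans [1:5] → '[0y]'.
Captured: group 1 = '0y'.

'0y'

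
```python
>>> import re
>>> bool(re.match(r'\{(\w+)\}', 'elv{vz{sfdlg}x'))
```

False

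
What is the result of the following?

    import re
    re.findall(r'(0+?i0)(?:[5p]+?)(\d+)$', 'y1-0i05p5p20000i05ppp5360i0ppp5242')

[('0i0', '5242')]

The pattern matches one or more of the literal '0' (lazy), then the literal 'i0' (captured); then one or more of one of [5p] (lazy) (non-capturing group); then one or more of a digit (captured); then anchored at the end.
Scanning left to right: at [24:34] match '0i0ppp5242', groups = ('0i0', '5242').
`findall` packs the 2 group values into a tuple for every match.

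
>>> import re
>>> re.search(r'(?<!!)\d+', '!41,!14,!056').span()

(2, 3)

The negative lookahead/lookbehind blocks any match where the forbidden context is present.
`re.search` tries every starting position until one works.
The match spans [2:3] → '1'.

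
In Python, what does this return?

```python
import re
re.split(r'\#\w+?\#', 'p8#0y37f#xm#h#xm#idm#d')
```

Splitting on the pattern gives 4 pieces.

['p8', 'xm', 'xm', 'd']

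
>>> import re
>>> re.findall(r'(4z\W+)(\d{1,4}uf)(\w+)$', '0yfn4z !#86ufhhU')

Pattern: the literal '4z', then one or more of a non-word character (captured); then 1 to 4 of a digit, then the literal 'uf' (captured); then one or more of a word character (captured); then anchored at the end.
Walking the string: at [4:16] match '4z !#86ufhhU', groups = ('4z !#', '86uf', 'hhU').
Multiple groups make `findall` return tuples — one 3-tuple for the one match.

[('4z !#', '86uf', 'hhU')]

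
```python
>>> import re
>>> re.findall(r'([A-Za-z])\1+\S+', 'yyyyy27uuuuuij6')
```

['y']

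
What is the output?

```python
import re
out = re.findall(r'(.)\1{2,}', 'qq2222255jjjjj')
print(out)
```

['2', 'j']

`\1` has to match the exact text group 1 already captured.
Because there's exactly one group, `findall` drops the full match and keeps group 1 from each hit.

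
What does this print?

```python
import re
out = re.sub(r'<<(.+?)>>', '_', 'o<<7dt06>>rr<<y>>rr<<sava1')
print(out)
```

o_rr_rr<<sava1

A `+?`/`*?`/`{m,n}?` starts at its minimum and grows only as far as needed for what follows to match.
Matches: at [1:10] → '<<7dt06>>'; at [12:17] → '<<y>>'.
Every occurrence is swapped for '_'.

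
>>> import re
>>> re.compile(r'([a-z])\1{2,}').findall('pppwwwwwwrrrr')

['p', 'w', 'r']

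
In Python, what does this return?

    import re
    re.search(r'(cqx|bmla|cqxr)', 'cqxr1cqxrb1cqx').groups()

The match spans [0:3] → 'cqx'.
Captured: group 1 = 'cqx'.

('cqx',)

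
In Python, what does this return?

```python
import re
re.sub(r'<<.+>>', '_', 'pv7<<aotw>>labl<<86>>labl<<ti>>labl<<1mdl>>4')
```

'pv7_4'

Matches: at [3:43] → '<<aotw>>labl<<86>>labl<<ti>>labl<<1mdl>>'.
Every occurrence is swapped for '_'.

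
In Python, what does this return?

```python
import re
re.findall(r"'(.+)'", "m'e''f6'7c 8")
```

`findall` collects group 1 from the one match (1 total).

["e''f6"]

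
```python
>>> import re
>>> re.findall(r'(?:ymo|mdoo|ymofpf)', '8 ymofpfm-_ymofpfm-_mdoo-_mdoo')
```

['ymo', 'ymo', 'mdoo', 'mdoo']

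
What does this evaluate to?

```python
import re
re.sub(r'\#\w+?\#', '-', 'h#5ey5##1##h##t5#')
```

'h----'

Matches: at [1:7] → '#5ey5#'; at [7:10] → '#1#'; at [10:13] → '#h#'; at [13:17] → '#t5#'.
Every occurrence is swapped for '-'.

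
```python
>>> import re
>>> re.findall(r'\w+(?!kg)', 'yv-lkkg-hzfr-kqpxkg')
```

['yv', 'lkkg', 'hzfr', 'kqpxkg']

A negative assertion filters positions out without eating any characters.
Scanning left to right: at [0:2] → 'yv'; at [3:7] → 'lkkg'; at [8:12] → 'hzfr'; at [13:19] → 'kqpxkg'.
No capturing groups, so `findall` returns the 4 full match strings.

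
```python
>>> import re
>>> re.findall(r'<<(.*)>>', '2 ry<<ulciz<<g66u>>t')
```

Matches: at [4:19] match '<<ulciz<<g66u>>', group 1 = 'ulciz<<g66u'.
`findall` collects group 1 from the one match (1 total).

['ulciz<<g66u']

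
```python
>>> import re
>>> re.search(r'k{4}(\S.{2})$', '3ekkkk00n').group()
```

'kkkk00n'

The match spans [2:9] → 'kkkk00n'.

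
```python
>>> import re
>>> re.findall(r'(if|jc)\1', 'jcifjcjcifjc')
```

['jc']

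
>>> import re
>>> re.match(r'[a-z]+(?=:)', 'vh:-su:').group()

`re.match` won't scan ahead — the pattern has to work from the very first character.
The match spans [0:2] → 'vh'.

'vh'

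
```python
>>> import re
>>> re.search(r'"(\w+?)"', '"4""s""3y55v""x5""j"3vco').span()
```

(0, 3)

The match spans [0:3] → '"4"'.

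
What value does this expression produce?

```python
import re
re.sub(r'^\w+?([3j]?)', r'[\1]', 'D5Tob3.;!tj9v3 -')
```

'[]5Tob3.;!tj9v3 -'

A non-greedy quantifier consumes as few characters as it can — just enough that the remainder of the pattern still matches from where it stops; whatever follows it matches normally.
Each match is replaced using the text its own group 1 captured.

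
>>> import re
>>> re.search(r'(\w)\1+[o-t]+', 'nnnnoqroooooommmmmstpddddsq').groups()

The match spans [0:13] → 'nnnnoqroooooo'.
Captured: group 1 = 'n'.

('n',)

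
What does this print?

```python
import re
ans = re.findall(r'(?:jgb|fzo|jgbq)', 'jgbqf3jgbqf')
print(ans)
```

Alternation tries branches left to right and keeps the first one that lets the overall match succeed at that position.
Matches: at [0:3] → 'jgb'; at [6:9] → 'jgb'.
No capturing groups, so `findall` returns the 2 full match strings.

['jgb', 'jgb']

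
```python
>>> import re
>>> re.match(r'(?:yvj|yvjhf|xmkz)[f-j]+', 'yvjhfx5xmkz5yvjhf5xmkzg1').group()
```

'yvjhf'

`re.match` only tries the pattern at the start of the string.
The match spans [0:5] → 'yvjhf'.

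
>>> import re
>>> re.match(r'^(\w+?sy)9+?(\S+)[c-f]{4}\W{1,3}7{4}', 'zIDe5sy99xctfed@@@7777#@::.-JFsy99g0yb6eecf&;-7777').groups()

('zIDe5sy', '9xctfed@@@7777#@::.-JFsy99g0yb6')

This matches anchored at the start of the string; then one or more of a word character (lazy), then the literal 'sy' (captured); then one or more of a literal '9' (lazy); then one or more of a non-whitespace character (captured); then exactly 4 of a character in [c-f], then 1 to 3 of a non-word character, then exactly 4 of the literal '7'.
Lazy quantifiers expand one character at a time until the remainder of the pattern can match.
`re.match` only tries the pattern at the start of the string.
The match spans [0:50] → 'zIDe5sy99xctfed@@@7777#@::.-JFsy99g0yb6eecf&;-7777'.
Captured: group 1 = 'zIDe5sy', group 2 = '9xctfed@@@7777#@::.-JFsy99g0yb6'.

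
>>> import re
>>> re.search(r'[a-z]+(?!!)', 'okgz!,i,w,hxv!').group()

A negative assertion filters positions out without eating any characters.
The match spans [0:3] → 'okg'.

'okg'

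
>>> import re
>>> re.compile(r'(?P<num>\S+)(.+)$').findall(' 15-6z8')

This matches one or more of a non-whitespace character (captured as 'num'); then one or more of any character (captured); then anchored at the end.
Walking the string: at [1:7] match '15-6z8', groups = ('15-6z', '8').
`findall` packs the 2 group values into a tuple for every match.

[('15-6z', '8')]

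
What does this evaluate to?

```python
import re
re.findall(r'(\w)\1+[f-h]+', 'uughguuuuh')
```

['u', 'u']

The backreference `\1` re-matches whatever the first group consumed, character for character.
Matches: at [0:5] match 'uughg', group 1 = 'u'; at [5:10] match 'uuuuh', group 1 = 'u'.
Because there's exactly one group, `findall` drops the full match and keeps group 1 from each hit.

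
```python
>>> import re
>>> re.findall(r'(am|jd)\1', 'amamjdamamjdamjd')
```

The backreference `\1` re-matches whatever the first group consumed, character for character.
Walking the string: at [0:4] match 'amam', group 1 = 'am'; at [6:10] match 'amam', group 1 = 'am'.
One capturing group, so `findall` returns just the captured substring from each match — 2 in all.

['am', 'am']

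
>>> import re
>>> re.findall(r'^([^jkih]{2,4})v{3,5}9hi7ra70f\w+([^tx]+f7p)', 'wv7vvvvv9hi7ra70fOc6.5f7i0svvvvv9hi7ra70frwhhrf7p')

This matches anchored at the start of the string; then 2 to 4 of any character except [jkih] (captured); then 3 to 5 of a literal 'v', then the literal '9hi', then the literal '7r'; then the literal 'a7', then the literal '0f', then one or more of a word character; then one or more of any character except [tx], then the literal 'f7p' (captured).
With 2 capturing groups, `findall` returns a 2-tuple per match.

[('wv7v', '.5f7i0svvvvv9hi7ra70frwhhrf7p')]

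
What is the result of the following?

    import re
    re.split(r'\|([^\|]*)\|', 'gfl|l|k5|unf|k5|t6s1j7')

The group in the pattern means `split` returns the separators' captures alongside the pieces.

['gfl', 'l', 'k5', 'unf', 'k5|t6s1j7']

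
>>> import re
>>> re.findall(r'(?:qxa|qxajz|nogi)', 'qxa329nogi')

['qxa', 'nogi']

`findall` yields the raw match text (2 of them) because the pattern has no groups.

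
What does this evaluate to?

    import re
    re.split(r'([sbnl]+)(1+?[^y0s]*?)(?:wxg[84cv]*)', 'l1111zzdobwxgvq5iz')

The pattern matches one or more of one of [sbnl] (captured); then one or more of the literal '1' (lazy), then zero or more of any character except [y0s] (lazy) (captured); then the literal 'wxg', then zero or more of one of [84cv] (non-capturing group).
Matches to split on: at [0:14] → 'l1111zzdobwxgv'.
`re.split` interleaves the captured-group text with the surrounding fragments.

['', 'l', '1111zzdob', 'q5iz']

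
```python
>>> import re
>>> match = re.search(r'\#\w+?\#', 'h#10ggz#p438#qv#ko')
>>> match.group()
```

`re.search` tries every starting position until one works.
The match spans [1:8] → '#10ggz#'.

'#10ggz#'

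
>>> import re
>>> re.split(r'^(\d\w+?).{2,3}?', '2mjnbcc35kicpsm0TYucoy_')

With the lazy modifier that quantifier settles for the fewest repetitions that let the rest of the pattern succeed (the atoms after it are unaffected and can still be greedy).
The group in the pattern means `split` returns the separators' captures alongside the pieces.

['', '2m', 'bcc35kicpsm0TYucoy_']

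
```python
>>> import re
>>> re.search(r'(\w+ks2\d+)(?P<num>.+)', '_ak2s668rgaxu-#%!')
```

None

The pattern matches one or more of a word character, then the literal 'ks2', then one or more of a digit (captured); then one or more of any character (captured as 'num').
Unlike `match`, `search` isn't anchored — it looks for the pattern anywhere in the string.
Here nothing in the string fits, so the call returns None.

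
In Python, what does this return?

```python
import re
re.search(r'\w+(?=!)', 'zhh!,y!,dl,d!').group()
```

'zhh'

The lookaround is zero-width — it requires the adjacent text to match without consuming it, so the asserted text isn't part of the match.
Unlike `match`, `search` isn't anchored — it looks for the pattern anywhere in the string.
The match spans [0:3] → 'zhh'.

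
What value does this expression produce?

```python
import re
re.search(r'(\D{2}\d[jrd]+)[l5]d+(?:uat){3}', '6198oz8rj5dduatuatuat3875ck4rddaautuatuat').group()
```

The match spans [4:21] → 'oz8rj5dduatuatuat'.

'oz8rj5dduatuatuat'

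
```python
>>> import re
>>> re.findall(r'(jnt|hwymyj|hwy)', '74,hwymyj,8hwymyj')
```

Alternation isn't longest-match — the leftmost alternative that fits at this position is chosen.
Matches: at [3:9] match 'hwymyj', group 1 = 'hwymyj'; at [11:17] match 'hwymyj', group 1 = 'hwymyj'.
One capturing group, so `findall` returns just the captured substring from each match — 2 in all.

['hwymyj', 'hwymyj']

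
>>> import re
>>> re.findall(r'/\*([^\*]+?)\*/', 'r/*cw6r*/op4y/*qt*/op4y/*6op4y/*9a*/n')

Matches: at [1:9] match '/*cw6r*/', group 1 = 'cw6r'; at [13:19] match '/*qt*/', group 1 = 'qt'; at [30:36] match '/*9a*/', group 1 = '9a'.
`findall` collects group 1 from each match (3 total).

['cw6r', 'qt', '9a']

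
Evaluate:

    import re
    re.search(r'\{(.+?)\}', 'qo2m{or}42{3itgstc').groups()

('or',)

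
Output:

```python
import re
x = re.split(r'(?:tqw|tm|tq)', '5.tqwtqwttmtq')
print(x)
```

['5.', '', 't', '', '']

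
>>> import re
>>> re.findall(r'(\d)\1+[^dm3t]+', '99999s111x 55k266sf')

`\1` is not a pattern — it's the concrete string captured by group 1, re-applied verbatim.
Matches: at [0:19] match '99999s111x 55k266sf', group 1 = '9'.
`findall` collects group 1 from the one match (1 total).

['9']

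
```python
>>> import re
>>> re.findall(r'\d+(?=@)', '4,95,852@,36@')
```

['852', '36']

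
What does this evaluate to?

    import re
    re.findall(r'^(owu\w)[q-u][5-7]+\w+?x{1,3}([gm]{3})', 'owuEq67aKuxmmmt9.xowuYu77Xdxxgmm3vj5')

[('owuE', 'mmm')]

The pattern matches anchored at the start of the string; then the literal 'owu', then a word character (captured); then a character in [q-u], then one or more of a character in [5-7]; then one or more of a word character (lazy), then 1 to 3 of a literal 'x'; then exactly 3 of one of [gm] (captured).
Walking the string: at [0:14] match 'owuEq67aKuxmmm', groups = ('owuE', 'mmm').
2 groups means the one result is a tuple of 2 captured strings — 1 here.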